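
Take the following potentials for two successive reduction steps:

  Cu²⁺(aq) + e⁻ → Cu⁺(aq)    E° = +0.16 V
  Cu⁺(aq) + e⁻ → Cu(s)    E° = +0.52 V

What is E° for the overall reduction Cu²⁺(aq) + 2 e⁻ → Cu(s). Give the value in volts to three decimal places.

+0.340 V

Since ΔG° = −nFE° is additive over sequential reductions, n₃E°₃ = n₁E°₁ + n₂E°₂.
E°₃ = (1×+0.16 + 1×+0.52) / 2 = (+0.680) / 2 = +0.340 V.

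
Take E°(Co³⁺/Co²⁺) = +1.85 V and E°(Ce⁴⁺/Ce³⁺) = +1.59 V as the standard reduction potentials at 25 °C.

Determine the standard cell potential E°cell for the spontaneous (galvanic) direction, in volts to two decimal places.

The Co³⁺/Co²⁺ couple has the higher reduction potential, so it is the cathode; Ce⁴⁺/Ce³⁺ is oxidised at the anode.
E°cell = E°(cathode) − E°(anode) = (+1.85) − (+1.59) = +0.26 V.

+0.26 V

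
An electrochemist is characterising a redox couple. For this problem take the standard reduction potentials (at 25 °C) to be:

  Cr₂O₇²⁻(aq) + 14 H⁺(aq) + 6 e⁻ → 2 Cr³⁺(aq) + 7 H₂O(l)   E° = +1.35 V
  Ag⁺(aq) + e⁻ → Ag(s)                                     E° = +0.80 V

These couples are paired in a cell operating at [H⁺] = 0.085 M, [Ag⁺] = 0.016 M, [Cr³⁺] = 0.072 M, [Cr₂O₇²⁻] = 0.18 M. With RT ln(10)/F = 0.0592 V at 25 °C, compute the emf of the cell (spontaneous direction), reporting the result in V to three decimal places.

Cr₂O₇²⁻/Cr³⁺ is the cathode (higher E°), Ag⁺/Ag the anode: E°cell = +1.35 − (+0.80) = +0.55 V, n = 6.
Overall: Cr₂O₇²⁻(aq) + 14 H⁺(aq) + 6 Ag(s) → 2 Cr³⁺(aq) + 7 H₂O(l) + 6 Ag⁺(aq)
Q = [Cr³⁺]^2·[Ag⁺]^6 / ([Cr₂O₇²⁻]·[H⁺]^14); log Q = 2.672.
E = E° − (0.0592/n) log Q = +0.55 − (0.0592/6)(2.672) = +0.524 V.

+0.524 V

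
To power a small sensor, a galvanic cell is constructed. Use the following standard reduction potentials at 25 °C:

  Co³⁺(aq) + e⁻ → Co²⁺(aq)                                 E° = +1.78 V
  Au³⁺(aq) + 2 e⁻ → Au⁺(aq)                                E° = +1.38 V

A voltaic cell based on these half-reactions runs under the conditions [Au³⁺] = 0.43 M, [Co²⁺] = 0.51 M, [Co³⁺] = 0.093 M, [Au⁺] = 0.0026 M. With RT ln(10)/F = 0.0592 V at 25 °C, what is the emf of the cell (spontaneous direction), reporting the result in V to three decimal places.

Co³⁺/Co²⁺ is the cathode (higher E°), Au³⁺/Au⁺ the anode: E°cell = +1.78 − (+1.38) = +0.40 V, n = 2.
Overall: 2 Co³⁺(aq) + Au⁺(aq) → 2 Co²⁺(aq) + Au³⁺(aq)
Q = [Co²⁺]^2·[Au³⁺] / ([Co³⁺]^2·[Au⁺]); log Q = 3.697.
E = E° − (0.0592/n) log Q = +0.40 − (0.0592/2)(3.697) = +0.291 V.

+0.291 V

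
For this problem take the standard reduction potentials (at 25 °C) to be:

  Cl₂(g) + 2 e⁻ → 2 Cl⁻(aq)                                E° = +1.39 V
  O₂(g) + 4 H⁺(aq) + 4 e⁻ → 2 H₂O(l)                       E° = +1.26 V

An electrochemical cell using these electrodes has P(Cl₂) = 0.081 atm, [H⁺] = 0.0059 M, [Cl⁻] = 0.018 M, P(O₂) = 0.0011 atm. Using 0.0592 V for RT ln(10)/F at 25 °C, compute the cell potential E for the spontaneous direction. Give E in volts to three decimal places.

Cl₂/Cl⁻ is the cathode (higher E°), O₂/H₂O the anode: E°cell = +1.39 − (+1.26) = +0.13 V, n = 4.
Overall: 2 Cl₂(g) + 2 H₂O(l) → 4 Cl⁻(aq) + O₂(g) + 4 H⁺(aq)
Q = [Cl⁻]^4·P(O₂)·[H⁺]^4 / (P(Cl₂)^2); log Q = -16.671.
E = E° − (0.0592/n) log Q = +0.13 − (0.0592/4)(-16.671) = +0.377 V.

+0.377 V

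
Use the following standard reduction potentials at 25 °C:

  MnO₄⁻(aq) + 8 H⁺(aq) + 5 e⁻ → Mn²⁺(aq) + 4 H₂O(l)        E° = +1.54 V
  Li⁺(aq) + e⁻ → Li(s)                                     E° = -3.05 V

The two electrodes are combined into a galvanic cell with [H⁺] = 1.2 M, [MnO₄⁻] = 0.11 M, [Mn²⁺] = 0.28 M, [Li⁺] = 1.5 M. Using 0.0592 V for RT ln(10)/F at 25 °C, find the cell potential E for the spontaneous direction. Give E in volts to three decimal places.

MnO₄⁻/Mn²⁺ is the cathode (higher E°), Li⁺/Li the anode: E°cell = +1.54 − (-3.05) = +4.59 V, n = 5.
Overall: MnO₄⁻(aq) + 8 H⁺(aq) + 5 Li(s) → Mn²⁺(aq) + 4 H₂O(l) + 5 Li⁺(aq)
Q = [Mn²⁺]·[Li⁺]^5 / ([MnO₄⁻]·[H⁺]^8); log Q = 0.653.
E = E° − (0.0592/n) log Q = +4.59 − (0.0592/5)(0.653) = +4.582 V.

+4.582 V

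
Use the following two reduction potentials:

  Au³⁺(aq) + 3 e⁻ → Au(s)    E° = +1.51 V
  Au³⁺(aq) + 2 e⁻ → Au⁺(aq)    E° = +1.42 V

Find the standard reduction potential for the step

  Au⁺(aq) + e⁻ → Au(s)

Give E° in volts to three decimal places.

+1.690 V

Sequential free energies add, so n₃E°₃ = n₁E°₁ + n₂E°₂.
With n₃ = 3, and the known step contributing 2×(+1.42) V, the unknown satisfies 1·E° = 3×(+1.51) − 2×(+1.42) = +1.690.
E° = +1.690 / 1 = +1.690 V.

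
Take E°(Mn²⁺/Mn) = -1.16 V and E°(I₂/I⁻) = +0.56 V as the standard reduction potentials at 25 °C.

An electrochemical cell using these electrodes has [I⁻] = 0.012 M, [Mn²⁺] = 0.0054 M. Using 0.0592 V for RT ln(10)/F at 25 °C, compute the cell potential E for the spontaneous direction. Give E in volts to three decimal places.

I₂/I⁻ is the cathode (higher E°), Mn²⁺/Mn the anode: E°cell = +0.56 − (-1.16) = +1.72 V, n = 2.
Overall: I₂(s) + Mn(s) → 2 I⁻(aq) + Mn²⁺(aq)
Q = [I⁻]^2·[Mn²⁺]; log Q = -6.109.
E = E° − (0.0592/n) log Q = +1.72 − (0.0592/2)(-6.109) = +1.901 V.

+1.901 V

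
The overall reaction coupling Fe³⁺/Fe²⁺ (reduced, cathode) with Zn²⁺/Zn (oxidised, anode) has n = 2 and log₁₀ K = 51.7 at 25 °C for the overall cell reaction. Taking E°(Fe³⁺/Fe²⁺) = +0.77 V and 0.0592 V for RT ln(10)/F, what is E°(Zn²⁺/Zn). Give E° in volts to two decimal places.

-0.76 V

E°cell = (0.0592/n)·log K = (0.0592/2)(51.7) = +1.530 V.
Since Fe³⁺/Fe²⁺ is the cathode and Zn²⁺/Zn the anode, E°cell = E°(Fe³⁺/Fe²⁺) − E°(Zn²⁺/Zn).
So E°(Zn²⁺/Zn) = E°(Fe³⁺/Fe²⁺) − E°cell = (+0.77) − (+1.530) = -0.76 V.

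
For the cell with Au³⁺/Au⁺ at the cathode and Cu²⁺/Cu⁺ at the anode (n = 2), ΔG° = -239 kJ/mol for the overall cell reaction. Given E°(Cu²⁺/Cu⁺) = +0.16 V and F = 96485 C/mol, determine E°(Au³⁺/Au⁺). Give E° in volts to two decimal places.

E°cell = −ΔG°/(nF) = −(-239×10³)/((2)(96485)) = +1.239 V.
Since Au³⁺/Au⁺ is the cathode and Cu²⁺/Cu⁺ the anode, E°cell = E°(Au³⁺/Au⁺) − E°(Cu²⁺/Cu⁺).
So E°(Au³⁺/Au⁺) = E°cell + E°(Cu²⁺/Cu⁺) = +1.239 + (+0.16) = +1.40 V.

+1.40 V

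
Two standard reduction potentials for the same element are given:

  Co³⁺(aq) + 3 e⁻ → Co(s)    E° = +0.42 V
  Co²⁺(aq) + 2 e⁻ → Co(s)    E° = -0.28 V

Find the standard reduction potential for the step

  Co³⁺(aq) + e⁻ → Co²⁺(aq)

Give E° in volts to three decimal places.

+1.820 V

Sequential free energies add, so n₃E°₃ = n₁E°₁ + n₂E°₂.
With n₃ = 3, and the known step contributing 2×(-0.28) V, the unknown satisfies 1·E° = 3×(+0.42) − 2×(-0.28) = +1.820.
E° = +1.820 / 1 = +1.820 V.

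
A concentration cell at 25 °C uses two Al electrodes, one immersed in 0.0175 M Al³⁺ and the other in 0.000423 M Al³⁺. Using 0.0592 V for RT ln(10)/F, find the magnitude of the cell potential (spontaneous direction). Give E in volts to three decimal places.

For a concentration cell E°cell = 0. The 0.0175 M side is the cathode (reduction is favoured where [Al³⁺] is higher).
With n = 3, E = −(0.0592/3) log([Al³⁺]ₐₙ/[Al³⁺]꜀ₐₜ) = −(0.0592/3) log(0.000423/0.0175) = −(0.0592/3)(-1.617) = +0.032 V.

+0.032 V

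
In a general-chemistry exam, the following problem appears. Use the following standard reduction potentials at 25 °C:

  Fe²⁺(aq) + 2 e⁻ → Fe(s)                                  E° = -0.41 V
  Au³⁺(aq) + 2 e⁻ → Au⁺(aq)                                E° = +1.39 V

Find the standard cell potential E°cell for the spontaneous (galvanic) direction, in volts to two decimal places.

+1.80 V

The Au³⁺/Au⁺ couple has the higher reduction potential, so it is the cathode; Fe²⁺/Fe is oxidised at the anode.
E°cell = E°(cathode) − E°(anode) = (+1.39) − (-0.41) = +1.80 V.
Since E°cell > 0, the reaction is spontaneous under standard conditions.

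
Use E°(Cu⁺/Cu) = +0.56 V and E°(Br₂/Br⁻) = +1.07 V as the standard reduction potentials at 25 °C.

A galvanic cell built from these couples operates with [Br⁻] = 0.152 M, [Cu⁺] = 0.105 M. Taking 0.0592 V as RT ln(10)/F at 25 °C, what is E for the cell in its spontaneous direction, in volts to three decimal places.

+0.616 V

Br₂/Br⁻ is the cathode (higher E°), Cu⁺/Cu the anode: E°cell = +1.07 − (+0.56) = +0.51 V, n = 2.
Overall: Br₂(l) + 2 Cu(s) → 2 Br⁻(aq) + 2 Cu⁺(aq)
Q = [Br⁻]^2·[Cu⁺]^2; log Q = -3.594.
E = E° − (0.0592/n) log Q = +0.51 − (0.0592/2)(-3.594) = +0.616 V.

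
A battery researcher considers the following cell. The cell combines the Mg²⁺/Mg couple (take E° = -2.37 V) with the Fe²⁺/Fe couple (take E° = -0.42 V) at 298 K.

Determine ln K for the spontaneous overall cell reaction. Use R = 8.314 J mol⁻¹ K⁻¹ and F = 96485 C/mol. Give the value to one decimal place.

151.9

Cathode: Fe²⁺/Fe; anode: Mg²⁺/Mg. E°cell = (-0.42) − (-2.37) = +1.95 V, with n = 2.
ΔG° = −nFE° = −RT ln K, so ln K = nFE°/(RT) = (2)(96485)(+1.95) / ((8.314)(298)) = 151.879.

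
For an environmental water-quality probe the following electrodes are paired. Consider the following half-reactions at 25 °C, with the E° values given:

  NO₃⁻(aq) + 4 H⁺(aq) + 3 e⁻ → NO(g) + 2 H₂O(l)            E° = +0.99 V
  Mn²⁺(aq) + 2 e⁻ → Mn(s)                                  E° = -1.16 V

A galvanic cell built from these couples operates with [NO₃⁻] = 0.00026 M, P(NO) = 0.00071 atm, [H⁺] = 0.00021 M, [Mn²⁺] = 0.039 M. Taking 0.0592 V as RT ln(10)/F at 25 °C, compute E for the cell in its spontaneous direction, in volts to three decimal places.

NO₃⁻/NO is the cathode (higher E°), Mn²⁺/Mn the anode: E°cell = +0.99 − (-1.16) = +2.15 V, n = 6.
Overall: 2 NO₃⁻(aq) + 8 H⁺(aq) + 3 Mn(s) → 2 NO(g) + 4 H₂O(l) + 3 Mn²⁺(aq)
Q = P(NO)^2·[Mn²⁺]^3 / ([NO₃⁻]^2·[H⁺]^8); log Q = 26.068.
E = E° − (0.0592/n) log Q = +2.15 − (0.0592/6)(26.068) = +1.893 V.

+1.893 V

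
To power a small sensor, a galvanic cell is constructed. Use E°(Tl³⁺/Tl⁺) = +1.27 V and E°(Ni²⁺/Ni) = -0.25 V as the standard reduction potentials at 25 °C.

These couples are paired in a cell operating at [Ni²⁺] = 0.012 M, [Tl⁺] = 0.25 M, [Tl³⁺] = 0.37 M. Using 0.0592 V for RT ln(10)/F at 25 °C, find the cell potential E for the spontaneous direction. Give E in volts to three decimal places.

+1.582 V

Tl³⁺/Tl⁺ is the cathode (higher E°), Ni²⁺/Ni the anode: E°cell = +1.27 − (-0.25) = +1.52 V, n = 2.
Overall: Tl³⁺(aq) + Ni(s) → Tl⁺(aq) + Ni²⁺(aq)
Q = [Tl⁺]·[Ni²⁺] / ([Tl³⁺]); log Q = -2.091.
E = E° − (0.0592/n) log Q = +1.52 − (0.0592/2)(-2.091) = +1.582 V.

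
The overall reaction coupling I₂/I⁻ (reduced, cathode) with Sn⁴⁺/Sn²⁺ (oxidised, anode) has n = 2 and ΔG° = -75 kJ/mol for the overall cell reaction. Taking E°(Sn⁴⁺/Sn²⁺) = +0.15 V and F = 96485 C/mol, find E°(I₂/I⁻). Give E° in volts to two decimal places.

E°cell = −ΔG°/(nF) = −(-75×10³)/((2)(96485)) = +0.389 V.
Since I₂/I⁻ is the cathode and Sn⁴⁺/Sn²⁺ the anode, E°cell = E°(I₂/I⁻) − E°(Sn⁴⁺/Sn²⁺).
So E°(I₂/I⁻) = E°cell + E°(Sn⁴⁺/Sn²⁺) = +0.389 + (+0.15) = +0.54 V.

+0.54 V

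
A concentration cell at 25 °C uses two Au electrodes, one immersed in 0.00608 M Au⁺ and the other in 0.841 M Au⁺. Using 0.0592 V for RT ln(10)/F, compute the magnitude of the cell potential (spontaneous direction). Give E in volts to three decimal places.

+0.127 V

For a concentration cell E°cell = 0. The 0.841 M side is the cathode (reduction is favoured where [Au⁺] is higher).
With n = 1, E = −(0.0592/1) log([Au⁺]ₐₙ/[Au⁺]꜀ₐₜ) = −(0.0592/1) log(0.00608/0.841) = −(0.0592/1)(-2.141) = +0.127 V.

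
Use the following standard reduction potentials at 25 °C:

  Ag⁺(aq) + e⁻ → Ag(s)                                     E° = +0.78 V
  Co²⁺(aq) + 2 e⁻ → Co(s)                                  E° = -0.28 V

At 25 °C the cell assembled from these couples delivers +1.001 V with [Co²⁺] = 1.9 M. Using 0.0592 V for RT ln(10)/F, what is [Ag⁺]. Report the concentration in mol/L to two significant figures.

0.14 M

Ag⁺/Ag is the cathode, Co²⁺/Co the anode: E°cell = +1.06 V, n = 2.
Overall reaction: 2 Ag⁺(aq) + Co(s) → 2 Ag(s) + Co²⁺(aq); Q = [Co²⁺]^1/[Ag⁺]^2.
From E = E° − (0.0592/n) log Q: log Q = (E° − E)·n/0.0592 = (+1.06 − (+1.001))·2/0.0592 = 1.9932.
So 2·log[Ag⁺] = 1·log(1.9) − log Q = 0.2788 − (1.9932) = -1.7144; log[Ag⁺] = -1.7144 / 2 = -0.8572; [Ag⁺] = 10^(-0.8572) ≈ 0.14 M.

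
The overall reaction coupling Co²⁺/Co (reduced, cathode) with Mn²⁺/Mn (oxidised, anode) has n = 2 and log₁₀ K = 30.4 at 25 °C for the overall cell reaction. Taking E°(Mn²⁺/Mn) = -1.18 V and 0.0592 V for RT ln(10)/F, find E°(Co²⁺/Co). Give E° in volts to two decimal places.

E°cell = (0.0592/n)·log K = (0.0592/2)(30.4) = +0.900 V.
Since Co²⁺/Co is the cathode and Mn²⁺/Mn the anode, E°cell = E°(Co²⁺/Co) − E°(Mn²⁺/Mn).
So E°(Co²⁺/Co) = E°cell + E°(Mn²⁺/Mn) = +0.900 + (-1.18) = -0.28 V.

-0.28 V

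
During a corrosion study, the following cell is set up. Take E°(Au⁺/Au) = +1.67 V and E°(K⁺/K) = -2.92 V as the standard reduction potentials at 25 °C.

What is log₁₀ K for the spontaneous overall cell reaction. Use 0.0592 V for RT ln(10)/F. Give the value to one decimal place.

Cathode: Au⁺/Au; anode: K⁺/K. E°cell = +4.59 V, n = 1.
log K = nE°cell / 0.0592 = (1)(+4.59) / 0.0592 = 77.5.

77.5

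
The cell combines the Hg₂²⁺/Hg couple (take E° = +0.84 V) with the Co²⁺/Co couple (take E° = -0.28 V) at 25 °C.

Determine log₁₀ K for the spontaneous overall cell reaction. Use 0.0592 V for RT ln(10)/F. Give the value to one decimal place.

37.8

Cathode: Hg₂²⁺/Hg; anode: Co²⁺/Co. E°cell = +1.12 V, n = 2.
log K = nE°cell / 0.0592 = (2)(+1.12) / 0.0592 = 37.8.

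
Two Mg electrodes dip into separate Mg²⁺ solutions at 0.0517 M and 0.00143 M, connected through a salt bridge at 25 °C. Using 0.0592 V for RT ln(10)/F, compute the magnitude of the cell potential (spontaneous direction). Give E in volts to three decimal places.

+0.046 V

For a concentration cell E°cell = 0. The 0.0517 M side is the cathode (reduction is favoured where [Mg²⁺] is higher).
With n = 2, E = −(0.0592/2) log([Mg²⁺]ₐₙ/[Mg²⁺]꜀ₐₜ) = −(0.0592/2) log(0.00143/0.0517) = −(0.0592/2)(-1.558) = +0.046 V.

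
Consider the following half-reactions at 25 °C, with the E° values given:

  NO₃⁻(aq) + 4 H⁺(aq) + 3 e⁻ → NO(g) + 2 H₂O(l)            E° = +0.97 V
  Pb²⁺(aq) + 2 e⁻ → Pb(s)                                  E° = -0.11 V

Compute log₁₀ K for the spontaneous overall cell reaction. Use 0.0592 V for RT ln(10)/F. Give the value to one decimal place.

Cathode: NO₃⁻/NO; anode: Pb²⁺/Pb. E°cell = +1.08 V, n = 6.
log K = nE°cell / 0.0592 = (6)(+1.08) / 0.0592 = 109.5.

109.5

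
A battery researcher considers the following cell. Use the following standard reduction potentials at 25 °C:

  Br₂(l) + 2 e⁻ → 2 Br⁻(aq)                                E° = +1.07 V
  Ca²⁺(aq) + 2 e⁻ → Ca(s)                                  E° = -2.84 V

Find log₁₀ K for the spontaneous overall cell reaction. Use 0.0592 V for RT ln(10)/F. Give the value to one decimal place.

Cathode: Br₂/Br⁻; anode: Ca²⁺/Ca. E°cell = +3.91 V, n = 2.
log K = nE°cell / 0.0592 = (2)(+3.91) / 0.0592 = 132.1.

132.1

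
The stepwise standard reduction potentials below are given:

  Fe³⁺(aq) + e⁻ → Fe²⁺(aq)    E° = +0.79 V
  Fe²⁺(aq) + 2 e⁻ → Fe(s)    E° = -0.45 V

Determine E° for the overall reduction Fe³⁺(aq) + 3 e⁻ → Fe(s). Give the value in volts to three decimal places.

Standard free energies of sequential steps add: ΔG°₃ = ΔG°₁ + ΔG°₂, so n₃E°₃ = n₁E°₁ + n₂E°₂.
E°₃ = (1×+0.79 + 2×-0.45) / 3 = (-0.110) / 3 = -0.037 V.
E° values themselves are not directly additive — weighting by electron count is essential.

-0.037 V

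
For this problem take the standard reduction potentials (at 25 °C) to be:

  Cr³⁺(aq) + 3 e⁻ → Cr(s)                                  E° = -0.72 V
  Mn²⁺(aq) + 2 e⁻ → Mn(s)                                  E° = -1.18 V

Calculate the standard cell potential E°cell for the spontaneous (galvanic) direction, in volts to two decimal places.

The Cr³⁺/Cr couple has the higher reduction potential, so it is the cathode; Mn²⁺/Mn is oxidised at the anode.
E°cell = E°(cathode) − E°(anode) = (-0.72) − (-1.18) = +0.46 V.

+0.46 V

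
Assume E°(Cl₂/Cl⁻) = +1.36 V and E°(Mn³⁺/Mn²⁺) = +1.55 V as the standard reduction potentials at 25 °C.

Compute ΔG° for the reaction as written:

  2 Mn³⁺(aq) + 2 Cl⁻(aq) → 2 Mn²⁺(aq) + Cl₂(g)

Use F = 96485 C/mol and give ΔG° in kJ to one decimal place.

As written, Mn³⁺/Mn²⁺ is reduced (cathode) and Cl₂/Cl⁻ is oxidised (anode), so E°cell = (+1.55) − (+1.36) = +0.19 V.
Balancing electrons gives n = 2.
ΔG° = −nFE° = −(2)(96485)(+0.19) = -36,664 J = -36.7 kJ.

-36.7 kJ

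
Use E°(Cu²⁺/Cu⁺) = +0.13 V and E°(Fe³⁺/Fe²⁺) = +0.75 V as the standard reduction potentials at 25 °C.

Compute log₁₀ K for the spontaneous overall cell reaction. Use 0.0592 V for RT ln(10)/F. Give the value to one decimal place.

10.5

Cathode: Fe³⁺/Fe²⁺; anode: Cu²⁺/Cu⁺. E°cell = +0.62 V, n = 1.
log K = nE°cell / 0.0592 = (1)(+0.62) / 0.0592 = 10.5.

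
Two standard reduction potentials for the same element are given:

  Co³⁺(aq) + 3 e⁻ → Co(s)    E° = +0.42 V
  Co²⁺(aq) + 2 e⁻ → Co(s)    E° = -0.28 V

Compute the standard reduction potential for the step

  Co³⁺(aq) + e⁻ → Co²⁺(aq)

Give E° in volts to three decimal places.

Sequential free energies add, so n₃E°₃ = n₁E°₁ + n₂E°₂.
With n₃ = 3, and the known step contributing 2×(-0.28) V, the unknown satisfies 1·E° = 3×(+0.42) − 2×(-0.28) = +1.820.
E° = +1.820 / 1 = +1.820 V.

+1.820 V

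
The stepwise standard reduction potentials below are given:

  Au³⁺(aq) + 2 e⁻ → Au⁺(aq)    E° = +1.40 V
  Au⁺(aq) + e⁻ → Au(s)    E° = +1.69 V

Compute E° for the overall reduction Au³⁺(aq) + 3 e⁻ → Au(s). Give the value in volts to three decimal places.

+1.497 V

Adding the free-energy changes (−nFE°) of the two steps gives −n₃FE°₃ = −n₁FE°₁ − n₂FE°₂.
E°₃ = (2×+1.40 + 1×+1.69) / 3 = (+4.490) / 3 = +1.497 V.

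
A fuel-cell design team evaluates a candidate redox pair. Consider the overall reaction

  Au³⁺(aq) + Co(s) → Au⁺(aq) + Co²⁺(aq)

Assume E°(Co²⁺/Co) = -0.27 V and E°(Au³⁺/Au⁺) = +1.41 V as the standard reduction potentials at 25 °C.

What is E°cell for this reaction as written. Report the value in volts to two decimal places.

+1.68 V

The Au³⁺/Au⁺ couple has the higher reduction potential, so it is the cathode; Co²⁺/Co is oxidised at the anode.
E°cell = E°(cathode) − E°(anode) = (+1.41) − (-0.27) = +1.68 V.
Since E°cell > 0, the reaction is spontaneous under standard conditions.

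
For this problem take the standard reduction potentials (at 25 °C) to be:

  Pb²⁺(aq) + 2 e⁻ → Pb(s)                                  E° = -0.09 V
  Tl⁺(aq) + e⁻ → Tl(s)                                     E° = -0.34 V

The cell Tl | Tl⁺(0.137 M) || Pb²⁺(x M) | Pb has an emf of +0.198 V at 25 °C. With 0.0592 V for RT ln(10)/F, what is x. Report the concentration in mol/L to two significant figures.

0.00033 M

Pb²⁺/Pb is the cathode, Tl⁺/Tl the anode: E°cell = +0.25 V, n = 2.
Overall reaction: Pb²⁺(aq) + 2 Tl(s) → Pb(s) + 2 Tl⁺(aq); Q = [Tl⁺]^2/[Pb²⁺]^1.
From E = E° − (0.0592/n) log Q: log Q = (E° − E)·n/0.0592 = (+0.25 − (+0.198))·2/0.0592 = 1.7568.
So 1·log[Pb²⁺] = 2·log(0.137) − log Q = -1.7266 − (1.7568) = -3.4834; [Pb²⁺] = 10^(-3.4834) ≈ 0.00033 M.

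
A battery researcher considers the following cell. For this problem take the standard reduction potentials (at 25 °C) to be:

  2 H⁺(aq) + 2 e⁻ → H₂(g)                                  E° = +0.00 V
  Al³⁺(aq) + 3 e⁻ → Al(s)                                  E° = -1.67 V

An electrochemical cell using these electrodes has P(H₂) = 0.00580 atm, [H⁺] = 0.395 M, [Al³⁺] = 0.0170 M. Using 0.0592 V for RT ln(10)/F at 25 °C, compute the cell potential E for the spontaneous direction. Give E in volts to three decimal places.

+1.747 V

H⁺/H₂ is the cathode (higher E°), Al³⁺/Al the anode: E°cell = +0.00 − (-1.67) = +1.67 V, n = 6.
Overall: 6 H⁺(aq) + 2 Al(s) → 3 H₂(g) + 2 Al³⁺(aq)
Q = P(H₂)^3·[Al³⁺]^2 / ([H⁺]^6); log Q = -7.828.
E = E° − (0.0592/n) log Q = +1.67 − (0.0592/6)(-7.828) = +1.747 V.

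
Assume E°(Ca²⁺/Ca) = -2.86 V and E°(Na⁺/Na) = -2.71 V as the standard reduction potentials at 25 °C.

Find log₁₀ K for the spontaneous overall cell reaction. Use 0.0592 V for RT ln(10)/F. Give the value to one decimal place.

5.1

Cathode: Na⁺/Na; anode: Ca²⁺/Ca. E°cell = +0.15 V, n = 2.
log K = nE°cell / 0.0592 = (2)(+0.15) / 0.0592 = 5.1.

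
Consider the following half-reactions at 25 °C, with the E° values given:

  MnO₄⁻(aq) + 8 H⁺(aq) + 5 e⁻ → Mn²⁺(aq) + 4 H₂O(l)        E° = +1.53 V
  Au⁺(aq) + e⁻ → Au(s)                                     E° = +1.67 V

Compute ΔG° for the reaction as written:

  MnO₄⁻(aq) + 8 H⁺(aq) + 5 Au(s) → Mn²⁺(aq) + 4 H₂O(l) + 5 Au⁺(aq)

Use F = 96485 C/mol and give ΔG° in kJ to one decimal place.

+67.5 kJ

As written, MnO₄⁻/Mn²⁺ is reduced (cathode) and Au⁺/Au is oxidised (anode), so E°cell = (+1.53) − (+1.67) = -0.14 V.
Balancing electrons gives n = 5.
ΔG° = −nFE° = −(5)(96485)(-0.14) = 67,540 J = +67.5 kJ.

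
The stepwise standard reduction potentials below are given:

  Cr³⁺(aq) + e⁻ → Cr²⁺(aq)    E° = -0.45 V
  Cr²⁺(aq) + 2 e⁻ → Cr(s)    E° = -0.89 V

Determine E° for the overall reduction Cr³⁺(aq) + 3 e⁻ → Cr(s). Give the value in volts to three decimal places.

-0.743 V

Since ΔG° = −nFE° is additive over sequential reductions, n₃E°₃ = n₁E°₁ + n₂E°₂.
E°₃ = (1×-0.45 + 2×-0.89) / 3 = (-2.230) / 3 = -0.743 V.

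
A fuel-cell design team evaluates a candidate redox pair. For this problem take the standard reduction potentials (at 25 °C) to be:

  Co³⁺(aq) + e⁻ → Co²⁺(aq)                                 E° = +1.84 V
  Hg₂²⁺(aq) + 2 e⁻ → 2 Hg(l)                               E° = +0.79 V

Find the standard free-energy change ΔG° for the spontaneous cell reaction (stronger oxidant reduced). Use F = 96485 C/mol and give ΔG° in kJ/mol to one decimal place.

-202.6 kJ/mol

Co³⁺/Co²⁺ (E° = +1.84 V) is the cathode; Hg₂²⁺/Hg (E° = +0.79 V) is the anode, so E°cell = +1.05 V.
Balancing electrons gives n = 2 (lcm of 1 and 2).
ΔG° = −nFE° = −(2)(96485)(+1.05) = -202,618 J = -202.6 kJ/mol.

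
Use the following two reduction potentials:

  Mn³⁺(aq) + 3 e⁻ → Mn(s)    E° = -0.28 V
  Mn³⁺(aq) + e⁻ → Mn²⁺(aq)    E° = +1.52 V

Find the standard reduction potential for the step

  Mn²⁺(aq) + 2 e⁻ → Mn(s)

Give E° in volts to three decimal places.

Sequential free energies add, so n₃E°₃ = n₁E°₁ + n₂E°₂.
With n₃ = 3, and the known step contributing 1×(+1.52) V, the unknown satisfies 2·E° = 3×(-0.28) − 1×(+1.52) = -2.360.
E° = -2.360 / 2 = -1.180 V.

-1.180 V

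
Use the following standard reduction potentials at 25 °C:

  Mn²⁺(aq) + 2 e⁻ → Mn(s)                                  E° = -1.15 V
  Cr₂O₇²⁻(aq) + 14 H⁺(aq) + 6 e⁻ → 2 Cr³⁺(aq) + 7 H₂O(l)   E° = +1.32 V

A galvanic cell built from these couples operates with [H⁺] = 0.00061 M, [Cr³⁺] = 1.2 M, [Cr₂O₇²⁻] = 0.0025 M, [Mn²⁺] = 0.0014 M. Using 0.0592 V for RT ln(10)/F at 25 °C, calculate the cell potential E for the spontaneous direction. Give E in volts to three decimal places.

+2.083 V

Cr₂O₇²⁻/Cr³⁺ is the cathode (higher E°), Mn²⁺/Mn the anode: E°cell = +1.32 − (-1.15) = +2.47 V, n = 6.
Overall: Cr₂O₇²⁻(aq) + 14 H⁺(aq) + 3 Mn(s) → 2 Cr³⁺(aq) + 7 H₂O(l) + 3 Mn²⁺(aq)
Q = [Cr³⁺]^2·[Mn²⁺]^3 / ([Cr₂O₇²⁻]·[H⁺]^14); log Q = 39.204.
E = E° − (0.0592/n) log Q = +2.47 − (0.0592/6)(39.204) = +2.083 V.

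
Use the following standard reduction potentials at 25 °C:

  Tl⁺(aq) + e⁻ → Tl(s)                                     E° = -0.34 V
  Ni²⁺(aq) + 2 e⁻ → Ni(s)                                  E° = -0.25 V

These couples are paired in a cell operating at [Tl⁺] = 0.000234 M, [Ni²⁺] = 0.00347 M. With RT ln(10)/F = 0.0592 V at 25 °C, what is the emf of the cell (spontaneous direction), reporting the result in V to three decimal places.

+0.232 V

Ni²⁺/Ni is the cathode (higher E°), Tl⁺/Tl the anode: E°cell = -0.25 − (-0.34) = +0.09 V, n = 2.
Overall: Ni²⁺(aq) + 2 Tl(s) → Ni(s) + 2 Tl⁺(aq)
Q = [Tl⁺]^2 / ([Ni²⁺]); log Q = -4.802.
E = E° − (0.0592/n) log Q = +0.09 − (0.0592/2)(-4.802) = +0.232 V.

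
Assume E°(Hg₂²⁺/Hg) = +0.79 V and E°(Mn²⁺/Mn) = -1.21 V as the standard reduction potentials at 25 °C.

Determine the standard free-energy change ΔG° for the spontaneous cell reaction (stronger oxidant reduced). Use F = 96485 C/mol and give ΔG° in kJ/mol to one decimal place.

-385.9 kJ/mol

Hg₂²⁺/Hg (E° = +0.79 V) is the cathode; Mn²⁺/Mn (E° = -1.21 V) is the anode, so E°cell = +2.00 V.
Balancing electrons gives n = 2 (lcm of 2 and 2).
ΔG° = −nFE° = −(2)(96485)(+2.00) = -385,940 J = -385.9 kJ/mol.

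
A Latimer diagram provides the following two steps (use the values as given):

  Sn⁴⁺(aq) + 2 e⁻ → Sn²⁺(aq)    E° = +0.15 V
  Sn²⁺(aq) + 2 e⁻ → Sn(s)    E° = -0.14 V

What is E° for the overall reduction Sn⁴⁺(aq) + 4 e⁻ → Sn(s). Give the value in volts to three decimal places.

+0.005 V

Since ΔG° = −nFE° is additive over sequential reductions, n₃E°₃ = n₁E°₁ + n₂E°₂.
E°₃ = (2×+0.15 + 2×-0.14) / 4 = (+0.020) / 4 = +0.005 V.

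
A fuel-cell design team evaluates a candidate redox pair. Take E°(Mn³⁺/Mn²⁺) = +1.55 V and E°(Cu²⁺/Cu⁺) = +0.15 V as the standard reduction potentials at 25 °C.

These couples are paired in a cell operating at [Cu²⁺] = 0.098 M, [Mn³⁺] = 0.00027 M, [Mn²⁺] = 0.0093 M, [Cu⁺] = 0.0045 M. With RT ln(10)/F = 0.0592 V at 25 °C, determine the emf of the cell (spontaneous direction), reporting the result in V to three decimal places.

+1.230 V

Mn³⁺/Mn²⁺ is the cathode (higher E°), Cu²⁺/Cu⁺ the anode: E°cell = +1.55 − (+0.15) = +1.40 V, n = 1.
Overall: Mn³⁺(aq) + Cu⁺(aq) → Mn²⁺(aq) + Cu²⁺(aq)
Q = [Mn²⁺]·[Cu²⁺] / ([Mn³⁺]·[Cu⁺]); log Q = 2.875.
E = E° − (0.0592/n) log Q = +1.40 − (0.0592/1)(2.875) = +1.230 V.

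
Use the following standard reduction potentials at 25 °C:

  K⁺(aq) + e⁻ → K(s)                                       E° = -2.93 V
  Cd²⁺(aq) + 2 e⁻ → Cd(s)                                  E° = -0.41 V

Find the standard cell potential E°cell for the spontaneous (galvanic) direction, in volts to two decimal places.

The Cd²⁺/Cd couple has the higher reduction potential, so it is the cathode; K⁺/K is oxidised at the anode.
E°cell = E°(cathode) − E°(anode) = (-0.41) − (-2.93) = +2.52 V.
Since E°cell > 0, the reaction is spontaneous under standard conditions.

+2.52 V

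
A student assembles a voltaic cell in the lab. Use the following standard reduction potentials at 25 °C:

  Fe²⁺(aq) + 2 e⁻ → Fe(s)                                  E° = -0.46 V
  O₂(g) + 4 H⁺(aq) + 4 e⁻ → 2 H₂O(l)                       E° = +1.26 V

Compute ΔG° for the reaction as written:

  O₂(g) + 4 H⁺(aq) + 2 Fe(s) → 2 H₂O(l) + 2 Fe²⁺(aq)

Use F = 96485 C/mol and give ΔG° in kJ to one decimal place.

-663.8 kJ

As written, O₂/H₂O is reduced (cathode) and Fe²⁺/Fe is oxidised (anode), so E°cell = (+1.26) − (-0.46) = +1.72 V.
Balancing electrons gives n = 4.
ΔG° = −nFE° = −(4)(96485)(+1.72) = -663,817 J = -663.8 kJ.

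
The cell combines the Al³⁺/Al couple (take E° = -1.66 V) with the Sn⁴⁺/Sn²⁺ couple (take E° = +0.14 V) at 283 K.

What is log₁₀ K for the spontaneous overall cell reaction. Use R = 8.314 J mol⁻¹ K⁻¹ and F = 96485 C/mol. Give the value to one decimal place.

Cathode: Sn⁴⁺/Sn²⁺; anode: Al³⁺/Al. E°cell = (+0.14) − (-1.66) = +1.80 V, with n = 6.
ΔG° = −nFE° = −RT ln K, so ln K = nFE°/(RT) = (6)(96485)(+1.80) / ((8.314)(283)) = 442.881.
log₁₀ K = 442.881 / ln 10 = 192.3.

192.3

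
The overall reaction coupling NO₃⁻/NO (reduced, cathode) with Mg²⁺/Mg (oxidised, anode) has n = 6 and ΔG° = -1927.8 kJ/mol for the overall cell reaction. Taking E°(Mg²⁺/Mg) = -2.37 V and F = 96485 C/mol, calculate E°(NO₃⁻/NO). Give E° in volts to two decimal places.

+0.96 V

E°cell = −ΔG°/(nF) = −(-1927.8×10³)/((6)(96485)) = +3.330 V.
Since NO₃⁻/NO is the cathode and Mg²⁺/Mg the anode, E°cell = E°(NO₃⁻/NO) − E°(Mg²⁺/Mg).
So E°(NO₃⁻/NO) = E°cell + E°(Mg²⁺/Mg) = +3.330 + (-2.37) = +0.96 V.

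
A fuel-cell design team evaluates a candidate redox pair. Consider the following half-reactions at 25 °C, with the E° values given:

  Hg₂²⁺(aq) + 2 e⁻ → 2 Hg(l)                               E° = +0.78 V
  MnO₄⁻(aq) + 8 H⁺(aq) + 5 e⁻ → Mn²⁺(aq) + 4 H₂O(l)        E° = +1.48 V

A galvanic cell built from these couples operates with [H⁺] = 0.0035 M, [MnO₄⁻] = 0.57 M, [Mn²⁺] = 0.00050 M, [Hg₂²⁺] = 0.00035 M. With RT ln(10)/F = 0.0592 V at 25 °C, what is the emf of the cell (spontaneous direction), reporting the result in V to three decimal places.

MnO₄⁻/Mn²⁺ is the cathode (higher E°), Hg₂²⁺/Hg the anode: E°cell = +1.48 − (+0.78) = +0.70 V, n = 10.
Overall: 2 MnO₄⁻(aq) + 16 H⁺(aq) + 10 Hg(l) → 2 Mn²⁺(aq) + 8 H₂O(l) + 5 Hg₂²⁺(aq)
Q = [Mn²⁺]^2·[Hg₂²⁺]^5 / ([MnO₄⁻]^2·[H⁺]^16); log Q = 15.901.
E = E° − (0.0592/n) log Q = +0.70 − (0.0592/10)(15.901) = +0.606 V.

+0.606 V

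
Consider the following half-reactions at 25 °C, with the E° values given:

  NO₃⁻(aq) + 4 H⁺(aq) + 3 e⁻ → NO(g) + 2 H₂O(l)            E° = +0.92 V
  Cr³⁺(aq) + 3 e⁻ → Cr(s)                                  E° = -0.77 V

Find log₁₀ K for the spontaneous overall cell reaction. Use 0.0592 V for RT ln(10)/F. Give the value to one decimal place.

Cathode: NO₃⁻/NO; anode: Cr³⁺/Cr. E°cell = +1.69 V, n = 3.
log K = nE°cell / 0.0592 = (3)(+1.69) / 0.0592 = 85.6.

85.6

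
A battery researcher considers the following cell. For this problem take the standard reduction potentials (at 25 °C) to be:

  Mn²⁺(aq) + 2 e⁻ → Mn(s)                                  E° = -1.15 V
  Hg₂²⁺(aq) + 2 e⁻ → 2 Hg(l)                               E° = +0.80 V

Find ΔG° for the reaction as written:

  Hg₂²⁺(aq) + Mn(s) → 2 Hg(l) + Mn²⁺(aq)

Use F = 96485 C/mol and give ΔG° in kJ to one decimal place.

As written, Hg₂²⁺/Hg is reduced (cathode) and Mn²⁺/Mn is oxidised (anode), so E°cell = (+0.80) − (-1.15) = +1.95 V.
Balancing electrons gives n = 2.
ΔG° = −nFE° = −(2)(96485)(+1.95) = -376,292 J = -376.3 kJ.

-376.3 kJ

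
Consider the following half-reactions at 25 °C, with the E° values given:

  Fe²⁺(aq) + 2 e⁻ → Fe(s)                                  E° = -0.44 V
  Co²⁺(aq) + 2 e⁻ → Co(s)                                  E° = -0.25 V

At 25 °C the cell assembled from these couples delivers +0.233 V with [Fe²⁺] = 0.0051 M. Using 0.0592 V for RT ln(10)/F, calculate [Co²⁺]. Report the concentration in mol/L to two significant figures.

0.14 M

Co²⁺/Co is the cathode, Fe²⁺/Fe the anode: E°cell = +0.19 V, n = 2.
Overall reaction: Co²⁺(aq) + Fe(s) → Co(s) + Fe²⁺(aq); Q = [Fe²⁺]^1/[Co²⁺]^1.
From E = E° − (0.0592/n) log Q: log Q = (E° − E)·n/0.0592 = (+0.19 − (+0.233))·2/0.0592 = -1.4527.
So 1·log[Co²⁺] = 1·log(0.0051) − log Q = -2.2924 − (-1.4527) = -0.8397; [Co²⁺] = 10^(-0.8397) ≈ 0.14 M.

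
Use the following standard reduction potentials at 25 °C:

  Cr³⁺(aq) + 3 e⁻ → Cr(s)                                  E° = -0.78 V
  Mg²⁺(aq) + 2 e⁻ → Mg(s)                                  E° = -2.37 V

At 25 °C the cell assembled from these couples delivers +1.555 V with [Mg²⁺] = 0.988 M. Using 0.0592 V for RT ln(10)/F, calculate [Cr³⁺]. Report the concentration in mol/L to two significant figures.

0.017 M

Cr³⁺/Cr is the cathode, Mg²⁺/Mg the anode: E°cell = +1.59 V, n = 6.
Overall reaction: 2 Cr³⁺(aq) + 3 Mg(s) → 2 Cr(s) + 3 Mg²⁺(aq); Q = [Mg²⁺]^3/[Cr³⁺]^2.
From E = E° − (0.0592/n) log Q: log Q = (E° − E)·n/0.0592 = (+1.59 − (+1.555))·6/0.0592 = 3.5473.
So 2·log[Cr³⁺] = 3·log(0.988) − log Q = -0.0157 − (3.5473) = -3.5630; log[Cr³⁺] = -3.5630 / 2 = -1.7815; [Cr³⁺] = 10^(-1.7815) ≈ 0.017 M.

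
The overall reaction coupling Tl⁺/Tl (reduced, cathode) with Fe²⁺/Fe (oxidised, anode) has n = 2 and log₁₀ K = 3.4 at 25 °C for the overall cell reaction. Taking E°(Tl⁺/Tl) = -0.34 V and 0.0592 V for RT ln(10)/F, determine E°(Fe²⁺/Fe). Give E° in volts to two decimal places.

-0.44 V

E°cell = (0.0592/n)·log K = (0.0592/2)(3.4) = +0.101 V.
Since Tl⁺/Tl is the cathode and Fe²⁺/Fe the anode, E°cell = E°(Tl⁺/Tl) − E°(Fe²⁺/Fe).
So E°(Fe²⁺/Fe) = E°(Tl⁺/Tl) − E°cell = (-0.34) − (+0.101) = -0.44 V.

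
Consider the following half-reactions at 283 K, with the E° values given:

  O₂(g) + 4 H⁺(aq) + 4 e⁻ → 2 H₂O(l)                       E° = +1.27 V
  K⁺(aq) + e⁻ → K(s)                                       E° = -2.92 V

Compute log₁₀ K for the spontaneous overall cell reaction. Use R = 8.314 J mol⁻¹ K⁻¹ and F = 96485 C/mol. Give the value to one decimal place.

298.5

Cathode: O₂/H₂O; anode: K⁺/K. E°cell = (+1.27) − (-2.92) = +4.19 V, with n = 4.
ΔG° = −nFE° = −RT ln K, so ln K = nFE°/(RT) = (4)(96485)(+4.19) / ((8.314)(283)) = 687.286.
log₁₀ K = 687.286 / ln 10 = 298.5.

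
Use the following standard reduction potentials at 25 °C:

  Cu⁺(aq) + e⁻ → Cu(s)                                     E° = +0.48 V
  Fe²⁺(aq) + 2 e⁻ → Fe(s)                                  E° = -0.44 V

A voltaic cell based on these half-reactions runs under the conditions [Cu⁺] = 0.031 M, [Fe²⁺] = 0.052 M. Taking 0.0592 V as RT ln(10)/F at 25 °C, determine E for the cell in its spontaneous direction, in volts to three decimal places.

Cu⁺/Cu is the cathode (higher E°), Fe²⁺/Fe the anode: E°cell = +0.48 − (-0.44) = +0.92 V, n = 2.
Overall: 2 Cu⁺(aq) + Fe(s) → 2 Cu(s) + Fe²⁺(aq)
Q = [Fe²⁺] / ([Cu⁺]^2); log Q = 1.733.
E = E° − (0.0592/n) log Q = +0.92 − (0.0592/2)(1.733) = +0.869 V.

+0.869 V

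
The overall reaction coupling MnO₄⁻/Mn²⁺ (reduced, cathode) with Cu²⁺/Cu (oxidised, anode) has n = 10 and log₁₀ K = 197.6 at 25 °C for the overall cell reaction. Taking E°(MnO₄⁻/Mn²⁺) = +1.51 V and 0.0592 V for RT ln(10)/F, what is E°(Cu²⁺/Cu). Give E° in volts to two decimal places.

+0.34 V

E°cell = (0.0592/n)·log K = (0.0592/10)(197.6) = +1.170 V.
Since MnO₄⁻/Mn²⁺ is the cathode and Cu²⁺/Cu the anode, E°cell = E°(MnO₄⁻/Mn²⁺) − E°(Cu²⁺/Cu).
So E°(Cu²⁺/Cu) = E°(MnO₄⁻/Mn²⁺) − E°cell = (+1.51) − (+1.170) = +0.34 V.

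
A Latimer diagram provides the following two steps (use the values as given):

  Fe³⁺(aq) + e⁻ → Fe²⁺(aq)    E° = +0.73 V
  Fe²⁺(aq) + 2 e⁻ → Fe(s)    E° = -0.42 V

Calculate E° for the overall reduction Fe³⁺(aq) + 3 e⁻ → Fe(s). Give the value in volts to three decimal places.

-0.037 V

Standard free energies of sequential steps add: ΔG°₃ = ΔG°₁ + ΔG°₂, so n₃E°₃ = n₁E°₁ + n₂E°₂.
E°₃ = (1×+0.73 + 2×-0.42) / 3 = (-0.110) / 3 = -0.037 V.
Simply averaging or adding the two E° values would be wrong; the electron-weighted sum is required.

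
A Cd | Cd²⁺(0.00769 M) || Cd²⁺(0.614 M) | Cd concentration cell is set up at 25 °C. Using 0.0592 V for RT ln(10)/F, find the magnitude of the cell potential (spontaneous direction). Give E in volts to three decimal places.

+0.056 V

For a concentration cell E°cell = 0. The 0.614 M side is the cathode (reduction is favoured where [Cd²⁺] is higher).
With n = 2, E = −(0.0592/2) log([Cd²⁺]ₐₙ/[Cd²⁺]꜀ₐₜ) = −(0.0592/2) log(0.00769/0.614) = −(0.0592/2)(-1.902) = +0.056 V.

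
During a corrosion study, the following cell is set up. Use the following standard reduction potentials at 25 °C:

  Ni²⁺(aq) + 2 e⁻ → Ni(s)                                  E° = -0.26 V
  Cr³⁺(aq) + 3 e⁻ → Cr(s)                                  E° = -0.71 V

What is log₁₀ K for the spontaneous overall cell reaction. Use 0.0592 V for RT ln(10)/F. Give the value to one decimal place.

Cathode: Ni²⁺/Ni; anode: Cr³⁺/Cr. E°cell = +0.45 V, n = 6.
log K = nE°cell / 0.0592 = (6)(+0.45) / 0.0592 = 45.6.

45.6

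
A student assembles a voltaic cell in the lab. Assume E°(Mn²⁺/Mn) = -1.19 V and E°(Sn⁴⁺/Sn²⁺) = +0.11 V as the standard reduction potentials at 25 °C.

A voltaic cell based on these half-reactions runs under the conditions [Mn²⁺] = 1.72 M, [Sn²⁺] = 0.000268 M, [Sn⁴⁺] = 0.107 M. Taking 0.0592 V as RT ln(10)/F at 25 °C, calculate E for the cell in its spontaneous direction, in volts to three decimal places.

Sn⁴⁺/Sn²⁺ is the cathode (higher E°), Mn²⁺/Mn the anode: E°cell = +0.11 − (-1.19) = +1.30 V, n = 2.
Overall: Sn⁴⁺(aq) + Mn(s) → Sn²⁺(aq) + Mn²⁺(aq)
Q = [Sn²⁺]·[Mn²⁺] / ([Sn⁴⁺]); log Q = -2.366.
E = E° − (0.0592/n) log Q = +1.30 − (0.0592/2)(-2.366) = +1.370 V.

+1.370 V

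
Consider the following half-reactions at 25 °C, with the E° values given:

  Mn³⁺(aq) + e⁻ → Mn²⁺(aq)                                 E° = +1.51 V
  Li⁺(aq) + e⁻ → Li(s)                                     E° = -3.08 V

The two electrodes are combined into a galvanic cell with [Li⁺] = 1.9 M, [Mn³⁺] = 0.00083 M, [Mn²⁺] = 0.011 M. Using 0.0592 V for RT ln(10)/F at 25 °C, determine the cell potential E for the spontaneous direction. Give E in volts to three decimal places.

Mn³⁺/Mn²⁺ is the cathode (higher E°), Li⁺/Li the anode: E°cell = +1.51 − (-3.08) = +4.59 V, n = 1.
Overall: Mn³⁺(aq) + Li(s) → Mn²⁺(aq) + Li⁺(aq)
Q = [Mn²⁺]·[Li⁺] / ([Mn³⁺]); log Q = 1.401.
E = E° − (0.0592/n) log Q = +4.59 − (0.0592/1)(1.401) = +4.507 V.

+4.507 V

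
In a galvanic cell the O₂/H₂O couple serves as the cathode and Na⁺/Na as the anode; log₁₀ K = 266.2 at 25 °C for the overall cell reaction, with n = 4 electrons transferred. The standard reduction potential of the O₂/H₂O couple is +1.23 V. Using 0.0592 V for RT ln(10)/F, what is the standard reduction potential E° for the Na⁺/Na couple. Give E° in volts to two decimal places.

E°cell = (0.0592/n)·log K = (0.0592/4)(266.2) = +3.940 V.
Since O₂/H₂O is the cathode and Na⁺/Na the anode, E°cell = E°(O₂/H₂O) − E°(Na⁺/Na).
So E°(Na⁺/Na) = E°(O₂/H₂O) − E°cell = (+1.23) − (+3.940) = -2.71 V.

-2.71 V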